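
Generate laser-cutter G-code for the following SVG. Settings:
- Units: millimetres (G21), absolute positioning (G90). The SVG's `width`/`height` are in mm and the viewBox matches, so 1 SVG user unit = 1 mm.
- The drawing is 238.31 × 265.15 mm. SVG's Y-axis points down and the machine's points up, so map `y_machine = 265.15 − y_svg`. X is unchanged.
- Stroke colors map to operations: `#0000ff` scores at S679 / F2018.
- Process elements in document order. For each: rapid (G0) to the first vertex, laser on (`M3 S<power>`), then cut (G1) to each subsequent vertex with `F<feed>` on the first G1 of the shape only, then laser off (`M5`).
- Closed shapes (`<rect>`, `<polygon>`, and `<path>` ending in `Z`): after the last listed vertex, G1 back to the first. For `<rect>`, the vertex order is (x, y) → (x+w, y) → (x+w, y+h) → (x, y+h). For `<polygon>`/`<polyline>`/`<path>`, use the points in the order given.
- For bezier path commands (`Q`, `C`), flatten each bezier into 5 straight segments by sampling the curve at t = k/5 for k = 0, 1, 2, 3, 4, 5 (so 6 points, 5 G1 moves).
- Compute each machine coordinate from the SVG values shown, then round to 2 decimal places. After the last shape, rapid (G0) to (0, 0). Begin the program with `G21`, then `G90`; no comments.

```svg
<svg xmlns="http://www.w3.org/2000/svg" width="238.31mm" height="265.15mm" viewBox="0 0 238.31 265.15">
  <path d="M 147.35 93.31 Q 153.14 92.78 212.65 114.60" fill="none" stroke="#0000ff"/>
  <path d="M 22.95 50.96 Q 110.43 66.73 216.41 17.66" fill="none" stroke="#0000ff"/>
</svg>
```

Since the viewBox matches the mm dimensions, user units are millimetres directly. The only transform is the Y-flip y_m = 265.15 − y_svg.

Shape 1 is a quadratic bezier drawn with `<path>`. Its stroke #0000ff means score at S679, F2018. After flipping Y the toolpath is (147.35,171.84) → (151.81,171.16) → (160.58,168.69) → (173.64,164.43) → (190.99,158.38) → (212.65,150.55).

Shape 2 is a quadratic bezier drawn with `<path>`. Its stroke #0000ff means score at S679, F2018. After flipping Y the toolpath is (22.95,214.19) → (58.68,210.48) → (95.89,211.95) → (134.59,218.61) → (174.76,230.46) → (216.41,247.49).

G21
G90
G0 X147.35 Y171.84
M3 S679
G1 X151.81 Y171.16 F2018
G1 X160.58 Y168.69
G1 X173.64 Y164.43
G1 X190.99 Y158.38
G1 X212.65 Y150.55
M5
G0 X22.95 Y214.19
M3 S679
G1 X58.68 Y210.48 F2018
G1 X95.89 Y211.95
G1 X134.59 Y218.61
G1 X174.76 Y230.46
G1 X216.41 Y247.49
M5
G0 X0.00 Y0.00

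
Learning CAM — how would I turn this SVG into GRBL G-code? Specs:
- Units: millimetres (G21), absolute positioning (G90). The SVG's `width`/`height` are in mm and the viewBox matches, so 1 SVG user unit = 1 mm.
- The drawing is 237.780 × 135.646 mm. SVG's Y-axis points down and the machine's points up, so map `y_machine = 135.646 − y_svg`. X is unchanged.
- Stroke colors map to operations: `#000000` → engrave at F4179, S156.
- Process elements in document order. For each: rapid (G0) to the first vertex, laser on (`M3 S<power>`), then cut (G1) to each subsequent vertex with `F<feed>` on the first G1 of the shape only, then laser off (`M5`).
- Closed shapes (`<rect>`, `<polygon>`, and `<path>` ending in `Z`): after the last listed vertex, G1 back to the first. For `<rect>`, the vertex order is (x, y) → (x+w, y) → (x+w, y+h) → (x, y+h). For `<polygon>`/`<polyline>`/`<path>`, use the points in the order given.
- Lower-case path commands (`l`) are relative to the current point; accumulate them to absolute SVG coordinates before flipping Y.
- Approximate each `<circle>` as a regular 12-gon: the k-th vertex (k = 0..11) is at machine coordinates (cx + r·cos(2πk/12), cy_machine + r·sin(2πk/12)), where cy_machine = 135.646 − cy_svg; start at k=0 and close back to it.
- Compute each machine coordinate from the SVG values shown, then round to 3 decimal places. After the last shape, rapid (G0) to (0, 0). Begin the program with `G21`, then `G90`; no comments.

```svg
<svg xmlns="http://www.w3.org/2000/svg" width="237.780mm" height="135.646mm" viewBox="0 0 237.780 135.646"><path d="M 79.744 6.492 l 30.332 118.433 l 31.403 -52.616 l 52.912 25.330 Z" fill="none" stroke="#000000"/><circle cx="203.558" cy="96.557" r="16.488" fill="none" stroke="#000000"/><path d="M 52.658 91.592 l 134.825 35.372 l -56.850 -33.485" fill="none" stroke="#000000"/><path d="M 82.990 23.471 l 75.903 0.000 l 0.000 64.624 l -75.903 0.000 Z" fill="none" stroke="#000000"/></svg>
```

Since the viewBox matches the mm dimensions, user units are millimetres directly. The only transform is the Y-flip y_m = 135.646 − y_svg.

Shape 1 is a closed polygon drawn with `<path>`. Its stroke #000000 means engrave at S156, F4179. After flipping Y the toolpath is (79.744,129.154) → (110.076,10.721) → (141.479,63.337) → (194.391,38.007) → (79.744,129.154), returning to the start.

Shape 2 is a circle drawn with `<circle>`. Its stroke #000000 means engrave at S156, F4179. After flipping Y the toolpath is (220.046,39.089) → (217.837,47.333) → (211.802,53.368) → (203.558,55.577) → (195.314,53.368) → (189.279,47.333) → (187.070,39.089) → (189.279,30.845) → (195.314,24.810) → (203.558,22.601) → (211.802,24.810) → (217.837,30.845) → (220.046,39.089), returning to the start.

Shape 3 is a open polyline drawn with `<path>`. Its stroke #000000 means engrave at S156, F4179. After flipping Y the toolpath is (52.658,44.054) → (187.483,8.682) → (130.633,42.167).

Shape 4 is a rectangle drawn with `<path>`. Its stroke #000000 means engrave at S156, F4179. After flipping Y the toolpath is (82.990,112.175) → (158.893,112.175) → (158.893,47.551) → (82.990,47.551) → (82.990,112.175), returning to the start.

G21
G90
G0 X79.744 Y129.154
M3 S156
G1 X110.076 Y10.721 F4179
G1 X141.479 Y63.337
G1 X194.391 Y38.007
G1 X79.744 Y129.154
M5
G0 X220.046 Y39.089
M3 S156
G1 X217.837 Y47.333 F4179
G1 X211.802 Y53.368
G1 X203.558 Y55.577
G1 X195.314 Y53.368
G1 X189.279 Y47.333
G1 X187.070 Y39.089
G1 X189.279 Y30.845
G1 X195.314 Y24.810
G1 X203.558 Y22.601
G1 X211.802 Y24.810
G1 X217.837 Y30.845
G1 X220.046 Y39.089
M5
G0 X52.658 Y44.054
M3 S156
G1 X187.483 Y8.682 F4179
G1 X130.633 Y42.167
M5
G0 X82.990 Y112.175
M3 S156
G1 X158.893 Y112.175 F4179
G1 X158.893 Y47.551
G1 X82.990 Y47.551
G1 X82.990 Y112.175
M5
G0 X0.000 Y0.000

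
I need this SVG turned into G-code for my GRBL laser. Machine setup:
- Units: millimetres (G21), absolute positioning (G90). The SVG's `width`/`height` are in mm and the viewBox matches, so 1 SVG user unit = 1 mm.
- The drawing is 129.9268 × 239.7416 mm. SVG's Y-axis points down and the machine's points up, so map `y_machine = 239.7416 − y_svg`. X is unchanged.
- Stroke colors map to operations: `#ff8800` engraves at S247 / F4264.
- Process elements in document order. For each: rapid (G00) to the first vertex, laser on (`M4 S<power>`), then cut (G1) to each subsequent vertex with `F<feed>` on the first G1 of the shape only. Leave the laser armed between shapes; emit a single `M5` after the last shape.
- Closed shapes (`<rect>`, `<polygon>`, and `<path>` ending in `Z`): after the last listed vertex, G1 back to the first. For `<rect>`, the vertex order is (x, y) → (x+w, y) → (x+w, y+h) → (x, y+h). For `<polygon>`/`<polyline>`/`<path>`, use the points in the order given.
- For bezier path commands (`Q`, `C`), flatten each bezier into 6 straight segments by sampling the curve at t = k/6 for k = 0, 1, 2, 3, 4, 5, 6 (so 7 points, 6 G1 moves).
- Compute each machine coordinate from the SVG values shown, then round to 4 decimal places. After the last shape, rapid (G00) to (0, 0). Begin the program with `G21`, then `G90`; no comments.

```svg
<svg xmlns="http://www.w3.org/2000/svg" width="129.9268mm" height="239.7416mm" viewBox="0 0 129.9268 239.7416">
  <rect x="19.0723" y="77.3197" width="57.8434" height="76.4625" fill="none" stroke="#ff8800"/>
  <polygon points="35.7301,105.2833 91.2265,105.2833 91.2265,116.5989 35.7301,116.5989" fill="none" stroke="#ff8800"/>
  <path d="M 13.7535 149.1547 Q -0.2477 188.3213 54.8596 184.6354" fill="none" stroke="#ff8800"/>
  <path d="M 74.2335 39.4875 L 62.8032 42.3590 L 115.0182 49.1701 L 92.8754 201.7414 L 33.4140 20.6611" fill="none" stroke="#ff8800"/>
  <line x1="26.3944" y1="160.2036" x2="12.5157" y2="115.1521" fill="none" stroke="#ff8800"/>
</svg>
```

viewBox `0 0 129.9268 239.7416` with mm width/height → 1 unit = 1 mm. Flip: y_m = 239.7416 − y_svg.

**Shape 1** — `<rect>` rectangle, stroke `#ff8800` → engrave (S247, F4264). Machine vertices: (19.0723,162.4219) → (76.9157,162.4219) → (76.9157,85.9594) → (19.0723,85.9594) → (19.0723,162.4219). Closed: final G1 returns to the first vertex.

**Shape 2** — `<polygon>` rectangle, stroke `#ff8800` → engrave (S247, F4264). Machine vertices: (35.7301,134.4583) → (91.2265,134.4583) → (91.2265,123.1427) → (35.7301,123.1427) → (35.7301,134.4583). Closed: final G1 returns to the first vertex.

**Shape 3** — `<path>` quadratic bezier, stroke `#ff8800` → engrave (S247, F4264). Control points (SVG): P0=(13.7535,149.1547), P1=(-0.2477,188.3213), P2=(54.8596,184.6354); sampled at t=k/6. Machine vertices: (13.7535,90.5869) → (11.0061,78.7217) → (12.0981,69.2372) → (17.0294,62.1334) → (25.8001,57.4103) → (38.4102,55.0679) → (54.8596,55.1062). Open path.

**Shape 4** — `<path>` open polyline, stroke `#ff8800` → engrave (S247, F4264). Machine vertices: (74.2335,200.2541) → (62.8032,197.3826) → (115.0182,190.5715) → (92.8754,38.0002) → (33.4140,219.0805). Open path.

**Shape 5** — `<line>` line segment, stroke `#ff8800` → engrave (S247, F4264). Machine vertices: (26.3944,79.5380) → (12.5157,124.5895). Open path.

G21
G90
G00 X19.0723 Y162.4219
M4 S247
G1 X76.9157 Y162.4219 F4264
G1 X76.9157 Y85.9594
G1 X19.0723 Y85.9594
G1 X19.0723 Y162.4219
G00 X35.7301 Y134.4583
M4 S247
G1 X91.2265 Y134.4583 F4264
G1 X91.2265 Y123.1427
G1 X35.7301 Y123.1427
G1 X35.7301 Y134.4583
G00 X13.7535 Y90.5869
M4 S247
G1 X11.0061 Y78.7217 F4264
G1 X12.0981 Y69.2372
G1 X17.0294 Y62.1334
G1 X25.8001 Y57.4103
G1 X38.4102 Y55.0679
G1 X54.8596 Y55.1062
G00 X74.2335 Y200.2541
M4 S247
G1 X62.8032 Y197.3826 F4264
G1 X115.0182 Y190.5715
G1 X92.8754 Y38.0002
G1 X33.4140 Y219.0805
G00 X26.3944 Y79.5380
M4 S247
G1 X12.5157 Y124.5895 F4264
M5
G00 X0.0000 Y0.0000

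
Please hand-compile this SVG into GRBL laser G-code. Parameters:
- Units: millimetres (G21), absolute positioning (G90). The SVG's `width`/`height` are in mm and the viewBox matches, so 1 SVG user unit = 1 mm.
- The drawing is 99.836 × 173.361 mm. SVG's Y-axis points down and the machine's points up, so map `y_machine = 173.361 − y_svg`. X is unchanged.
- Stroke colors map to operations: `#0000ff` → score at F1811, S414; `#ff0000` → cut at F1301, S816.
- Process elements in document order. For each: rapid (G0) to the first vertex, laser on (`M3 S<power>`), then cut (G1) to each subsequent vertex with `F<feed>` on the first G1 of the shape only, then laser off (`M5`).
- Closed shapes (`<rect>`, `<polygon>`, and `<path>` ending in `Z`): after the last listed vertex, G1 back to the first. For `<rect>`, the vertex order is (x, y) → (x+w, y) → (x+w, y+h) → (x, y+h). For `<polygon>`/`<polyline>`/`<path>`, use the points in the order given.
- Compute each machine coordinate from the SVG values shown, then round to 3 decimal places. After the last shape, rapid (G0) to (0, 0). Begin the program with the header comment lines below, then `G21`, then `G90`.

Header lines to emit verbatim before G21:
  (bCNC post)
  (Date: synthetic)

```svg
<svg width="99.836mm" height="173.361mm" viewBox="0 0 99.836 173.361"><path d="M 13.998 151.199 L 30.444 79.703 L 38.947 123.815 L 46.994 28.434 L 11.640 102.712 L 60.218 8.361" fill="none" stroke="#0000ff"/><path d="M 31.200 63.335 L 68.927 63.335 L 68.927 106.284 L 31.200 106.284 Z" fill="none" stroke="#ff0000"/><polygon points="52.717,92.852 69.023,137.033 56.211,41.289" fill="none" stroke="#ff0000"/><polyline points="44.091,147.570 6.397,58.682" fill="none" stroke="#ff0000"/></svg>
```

1 u = 1 mm; y_m = 173.361 − y.

[1] `<path>` open polyline, #0000ff→score S414 F1811: (13.998,22.162) → (30.444,93.658) → (38.947,49.546) → (46.994,144.927) → (11.640,70.649) → (60.218,165.000)

[2] `<path>` rectangle, #ff0000→cut S816 F1301: (31.200,110.026) → (68.927,110.026) → (68.927,67.077) → (31.200,67.077) → (31.200,110.026) (closed)

[3] `<polygon>` closed polygon, #ff0000→cut S816 F1301: (52.717,80.509) → (69.023,36.328) → (56.211,132.072) → (52.717,80.509) (closed)

[4] `<polyline>` line segment, #ff0000→cut S816 F1301: (44.091,25.791) → (6.397,114.679)

(bCNC post)
(Date: synthetic)
G21
G90
G0 X13.998 Y22.162
M3 S414
G1 X30.444 Y93.658 F1811
G1 X38.947 Y49.546
G1 X46.994 Y144.927
G1 X11.640 Y70.649
G1 X60.218 Y165.000
M5
G0 X31.200 Y110.026
M3 S816
G1 X68.927 Y110.026 F1301
G1 X68.927 Y67.077
G1 X31.200 Y67.077
G1 X31.200 Y110.026
M5
G0 X52.717 Y80.509
M3 S816
G1 X69.023 Y36.328 F1301
G1 X56.211 Y132.072
G1 X52.717 Y80.509
M5
G0 X44.091 Y25.791
M3 S816
G1 X6.397 Y114.679 F1301
M5
G0 X0.000 Y0.000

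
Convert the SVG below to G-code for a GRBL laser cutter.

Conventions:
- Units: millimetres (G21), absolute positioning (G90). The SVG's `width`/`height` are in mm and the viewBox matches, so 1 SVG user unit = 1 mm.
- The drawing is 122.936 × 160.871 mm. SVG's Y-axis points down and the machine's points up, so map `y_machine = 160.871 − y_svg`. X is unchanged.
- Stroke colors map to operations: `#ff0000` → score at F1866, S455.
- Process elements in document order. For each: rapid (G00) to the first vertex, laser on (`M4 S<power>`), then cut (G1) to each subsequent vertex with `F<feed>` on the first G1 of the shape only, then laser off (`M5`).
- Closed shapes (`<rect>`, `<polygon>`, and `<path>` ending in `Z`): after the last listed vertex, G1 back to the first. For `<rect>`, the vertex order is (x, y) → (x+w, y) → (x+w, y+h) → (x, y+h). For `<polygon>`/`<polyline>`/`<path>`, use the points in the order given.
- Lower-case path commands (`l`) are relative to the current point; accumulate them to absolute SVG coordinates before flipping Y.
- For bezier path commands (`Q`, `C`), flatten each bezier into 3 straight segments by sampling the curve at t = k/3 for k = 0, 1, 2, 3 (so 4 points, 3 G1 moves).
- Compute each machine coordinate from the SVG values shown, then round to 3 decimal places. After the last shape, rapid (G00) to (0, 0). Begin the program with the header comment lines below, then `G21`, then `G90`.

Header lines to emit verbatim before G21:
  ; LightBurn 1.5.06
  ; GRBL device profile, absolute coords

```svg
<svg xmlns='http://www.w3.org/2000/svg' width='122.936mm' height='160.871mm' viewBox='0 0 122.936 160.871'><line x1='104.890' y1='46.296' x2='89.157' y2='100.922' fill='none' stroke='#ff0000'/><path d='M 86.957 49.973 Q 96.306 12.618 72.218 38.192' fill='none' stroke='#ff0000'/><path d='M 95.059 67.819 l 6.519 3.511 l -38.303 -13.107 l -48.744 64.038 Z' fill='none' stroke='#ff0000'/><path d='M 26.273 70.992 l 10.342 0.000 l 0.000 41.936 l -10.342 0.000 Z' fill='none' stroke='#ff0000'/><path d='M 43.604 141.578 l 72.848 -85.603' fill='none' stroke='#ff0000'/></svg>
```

; LightBurn 1.5.06
; GRBL device profile, absolute coords
G21
G90
G00 X104.890 Y114.575
M4 S455
G1 X89.157 Y59.949 F1866
M5
G00 X86.957 Y110.898
M4 S455
G1 X89.474 Y128.809 F1866
G1 X84.561 Y132.736
G1 X72.218 Y122.679
M5
G00 X95.059 Y93.052
M4 S455
G1 X101.578 Y89.541 F1866
G1 X63.275 Y102.648
G1 X14.531 Y38.610
G1 X95.059 Y93.052
M5
G00 X26.273 Y89.879
M4 S455
G1 X36.615 Y89.879 F1866
G1 X36.615 Y47.943
G1 X26.273 Y47.943
G1 X26.273 Y89.879
M5
G00 X43.604 Y19.293
M4 S455
G1 X116.452 Y104.896 F1866
M5
G00 X0.000 Y0.000

Since the viewBox matches the mm dimensions, user units are millimetres directly. The only transform is the Y-flip y_m = 160.871 − y_svg.

Shape 1 is a line segment drawn with `<line>`. Its stroke #ff0000 means score at S455, F1866. After flipping Y the toolpath is (104.890,114.575) → (89.157,59.949).

Shape 2 is a quadratic bezier drawn with `<path>`. Its stroke #ff0000 means score at S455, F1866. After flipping Y the toolpath is (86.957,110.898) → (89.474,128.809) → (84.561,132.736) → (72.218,122.679).

Shape 3 is a closed polygon drawn with `<path>`. Its stroke #ff0000 means score at S455, F1866. After flipping Y the toolpath is (95.059,93.052) → (101.578,89.541) → (63.275,102.648) → (14.531,38.610) → (95.059,93.052), returning to the start.

Shape 4 is a rectangle drawn with `<path>`. Its stroke #ff0000 means score at S455, F1866. After flipping Y the toolpath is (26.273,89.879) → (36.615,89.879) → (36.615,47.943) → (26.273,47.943) → (26.273,89.879), returning to the start.

Shape 5 is a line segment drawn with `<path>`. Its stroke #ff0000 means score at S455, F1866. After flipping Y the toolpath is (43.604,19.293) → (116.452,104.896).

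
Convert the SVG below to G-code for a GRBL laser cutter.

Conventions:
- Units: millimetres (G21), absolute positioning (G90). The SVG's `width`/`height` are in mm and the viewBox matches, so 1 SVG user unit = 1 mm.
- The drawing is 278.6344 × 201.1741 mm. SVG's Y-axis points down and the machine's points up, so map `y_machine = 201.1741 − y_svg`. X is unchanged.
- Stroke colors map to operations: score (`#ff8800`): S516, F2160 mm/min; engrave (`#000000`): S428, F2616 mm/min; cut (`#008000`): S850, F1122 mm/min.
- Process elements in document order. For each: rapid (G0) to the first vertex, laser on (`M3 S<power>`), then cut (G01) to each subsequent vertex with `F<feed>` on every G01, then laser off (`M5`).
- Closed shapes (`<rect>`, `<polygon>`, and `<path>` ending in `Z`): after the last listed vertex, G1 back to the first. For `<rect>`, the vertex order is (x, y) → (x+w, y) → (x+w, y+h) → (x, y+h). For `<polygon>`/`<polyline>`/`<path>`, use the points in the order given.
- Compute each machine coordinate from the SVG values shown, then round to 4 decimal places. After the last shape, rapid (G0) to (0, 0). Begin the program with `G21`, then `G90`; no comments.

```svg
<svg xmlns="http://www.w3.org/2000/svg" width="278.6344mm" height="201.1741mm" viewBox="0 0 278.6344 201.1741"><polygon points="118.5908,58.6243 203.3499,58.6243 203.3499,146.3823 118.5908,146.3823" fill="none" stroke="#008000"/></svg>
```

G21
G90
G0 X118.5908 Y142.5498
M3 S850
G01 X203.3499 Y142.5498 F1122
G01 X203.3499 Y54.7918 F1122
G01 X118.5908 Y54.7918 F1122
G01 X118.5908 Y142.5498 F1122
M5
G0 X0.0000 Y0.0000

1 u = 1 mm; y_m = 201.1741 − y.

[1] `<polygon>` rectangle, #008000→cut S850 F1122: (118.5908,142.5498) → (203.3499,142.5498) → (203.3499,54.7918) → (118.5908,54.7918) → (118.5908,142.5498) (closed)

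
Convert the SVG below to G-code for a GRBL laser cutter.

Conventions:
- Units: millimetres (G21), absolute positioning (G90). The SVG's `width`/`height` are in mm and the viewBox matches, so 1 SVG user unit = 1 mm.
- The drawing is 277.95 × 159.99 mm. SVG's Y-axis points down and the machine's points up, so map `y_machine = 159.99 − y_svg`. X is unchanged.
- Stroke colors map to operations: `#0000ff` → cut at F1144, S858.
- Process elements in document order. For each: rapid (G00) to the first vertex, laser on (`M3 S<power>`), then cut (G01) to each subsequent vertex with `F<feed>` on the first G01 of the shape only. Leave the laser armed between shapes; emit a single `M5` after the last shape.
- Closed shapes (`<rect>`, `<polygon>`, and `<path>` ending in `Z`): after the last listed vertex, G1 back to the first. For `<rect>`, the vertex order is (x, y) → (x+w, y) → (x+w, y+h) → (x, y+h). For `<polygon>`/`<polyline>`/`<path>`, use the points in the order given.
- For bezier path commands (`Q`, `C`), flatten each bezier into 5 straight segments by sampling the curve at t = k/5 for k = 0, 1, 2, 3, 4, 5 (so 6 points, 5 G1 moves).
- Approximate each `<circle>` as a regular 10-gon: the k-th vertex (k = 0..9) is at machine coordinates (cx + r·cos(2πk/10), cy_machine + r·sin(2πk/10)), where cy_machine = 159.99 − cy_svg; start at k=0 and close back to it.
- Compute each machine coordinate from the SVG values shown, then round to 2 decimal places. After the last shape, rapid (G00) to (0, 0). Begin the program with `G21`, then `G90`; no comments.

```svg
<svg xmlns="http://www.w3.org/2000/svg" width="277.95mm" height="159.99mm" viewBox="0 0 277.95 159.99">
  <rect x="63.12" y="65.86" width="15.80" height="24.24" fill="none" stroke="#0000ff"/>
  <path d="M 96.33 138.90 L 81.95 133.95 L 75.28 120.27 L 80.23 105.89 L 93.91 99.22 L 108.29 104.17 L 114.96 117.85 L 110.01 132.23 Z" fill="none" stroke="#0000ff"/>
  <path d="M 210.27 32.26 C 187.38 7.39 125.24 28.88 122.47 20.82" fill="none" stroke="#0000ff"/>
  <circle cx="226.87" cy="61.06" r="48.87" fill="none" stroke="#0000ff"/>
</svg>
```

G21
G90
G00 X63.12 Y94.13
M3 S858
G01 X78.92 Y94.13 F1144
G01 X78.92 Y69.89
G01 X63.12 Y69.89
G01 X63.12 Y94.13
G00 X96.33 Y21.09
M3 S858
G01 X81.95 Y26.04 F1144
G01 X75.28 Y39.72
G01 X80.23 Y54.10
G01 X93.91 Y60.77
G01 X108.29 Y55.82
G01 X114.96 Y42.14
G01 X110.01 Y27.76
G01 X96.33 Y21.09
G00 X210.27 Y127.73
M3 S858
G01 X192.61 Y137.70 F1144
G01 X170.27 Y140.18
G01 X147.98 Y138.82
G01 X130.47 Y137.27
G01 X122.47 Y139.17
G00 X275.74 Y98.93
M3 S858
G01 X266.41 Y127.66 F1144
G01 X241.97 Y145.41
G01 X211.77 Y145.41
G01 X187.33 Y127.66
G01 X178.00 Y98.93
G01 X187.33 Y70.20
G01 X211.77 Y52.45
G01 X241.97 Y52.45
G01 X266.41 Y70.20
G01 X275.74 Y98.93
M5
G00 X0.00 Y0.00

Since the viewBox matches the mm dimensions, user units are millimetres directly. The only transform is the Y-flip y_m = 159.99 − y_svg.

Shape 1 is a rectangle drawn with `<rect>`. Its stroke #0000ff means cut at S858, F1144. After flipping Y the toolpath is (63.12,94.13) → (78.92,94.13) → (78.92,69.89) → (63.12,69.89) → (63.12,94.13), returning to the start.

Shape 2 is a regular polygon drawn with `<path>`. Its stroke #0000ff means cut at S858, F1144. After flipping Y the toolpath is (96.33,21.09) → (81.95,26.04) → (75.28,39.72) → (80.23,54.10) → (93.91,60.77) → (108.29,55.82) → (114.96,42.14) → (110.01,27.76) → (96.33,21.09), returning to the start.

Shape 3 is a cubic bezier drawn with `<path>`. Its stroke #0000ff means cut at S858, F1144. After flipping Y the toolpath is (210.27,127.73) → (192.61,137.70) → (170.27,140.18) → (147.98,138.82) → (130.47,137.27) → (122.47,139.17).

Shape 4 is a circle drawn with `<circle>`. Its stroke #0000ff means cut at S858, F1144. After flipping Y the toolpath is (275.74,98.93) → (266.41,127.66) → (241.97,145.41) → (211.77,145.41) → (187.33,127.66) → (178.00,98.93) → (187.33,70.20) → (211.77,52.45) → (241.97,52.45) → (266.41,70.20) → (275.74,98.93), returning to the start.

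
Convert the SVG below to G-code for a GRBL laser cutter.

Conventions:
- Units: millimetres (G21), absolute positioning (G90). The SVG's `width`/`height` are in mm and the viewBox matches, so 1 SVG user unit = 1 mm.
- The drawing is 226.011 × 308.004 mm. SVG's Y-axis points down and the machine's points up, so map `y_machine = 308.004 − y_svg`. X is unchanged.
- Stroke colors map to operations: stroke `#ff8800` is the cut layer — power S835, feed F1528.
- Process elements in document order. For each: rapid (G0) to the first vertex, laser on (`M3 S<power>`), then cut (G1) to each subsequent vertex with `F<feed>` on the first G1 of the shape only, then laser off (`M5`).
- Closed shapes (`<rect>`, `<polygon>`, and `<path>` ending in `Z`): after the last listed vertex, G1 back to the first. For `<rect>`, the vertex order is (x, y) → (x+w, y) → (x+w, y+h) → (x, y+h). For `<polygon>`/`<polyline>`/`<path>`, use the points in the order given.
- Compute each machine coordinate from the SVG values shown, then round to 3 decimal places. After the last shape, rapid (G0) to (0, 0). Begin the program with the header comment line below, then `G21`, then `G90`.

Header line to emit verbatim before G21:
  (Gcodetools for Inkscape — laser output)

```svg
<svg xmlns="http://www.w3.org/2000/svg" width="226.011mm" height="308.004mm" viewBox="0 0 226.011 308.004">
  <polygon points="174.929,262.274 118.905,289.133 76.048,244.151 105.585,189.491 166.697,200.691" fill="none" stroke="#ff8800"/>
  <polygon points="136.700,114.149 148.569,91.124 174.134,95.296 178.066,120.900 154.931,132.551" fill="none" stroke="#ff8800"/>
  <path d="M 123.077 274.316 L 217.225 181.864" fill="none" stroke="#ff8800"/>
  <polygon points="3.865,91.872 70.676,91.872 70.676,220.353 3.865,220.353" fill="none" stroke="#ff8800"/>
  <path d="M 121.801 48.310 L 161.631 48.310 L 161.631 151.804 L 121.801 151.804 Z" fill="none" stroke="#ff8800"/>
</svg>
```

(Gcodetools for Inkscape — laser output)
G21
G90
G0 X174.929 Y45.730
M3 S835
G1 X118.905 Y18.871 F1528
G1 X76.048 Y63.853
G1 X105.585 Y118.513
G1 X166.697 Y107.313
G1 X174.929 Y45.730
M5
G0 X136.700 Y193.855
M3 S835
G1 X148.569 Y216.880 F1528
G1 X174.134 Y212.708
G1 X178.066 Y187.104
G1 X154.931 Y175.453
G1 X136.700 Y193.855
M5
G0 X123.077 Y33.688
M3 S835
G1 X217.225 Y126.140 F1528
M5
G0 X3.865 Y216.132
M3 S835
G1 X70.676 Y216.132 F1528
G1 X70.676 Y87.651
G1 X3.865 Y87.651
G1 X3.865 Y216.132
M5
G0 X121.801 Y259.694
M3 S835
G1 X161.631 Y259.694 F1528
G1 X161.631 Y156.200
G1 X121.801 Y156.200
G1 X121.801 Y259.694
M5
G0 X0.000 Y0.000

viewBox `0 0 226.011 308.004` with mm width/height → 1 unit = 1 mm. Flip: y_m = 308.004 − y_svg.

**Shape 1** — `<polygon>` regular polygon, stroke `#ff8800` → cut (S835, F1528). Machine vertices: (174.929,45.730) → (118.905,18.871) → (76.048,63.853) → (105.585,118.513) → (166.697,107.313) → (174.929,45.730). Closed: final G1 returns to the first vertex.

**Shape 2** — `<polygon>` regular polygon, stroke `#ff8800` → cut (S835, F1528). Machine vertices: (136.700,193.855) → (148.569,216.880) → (174.134,212.708) → (178.066,187.104) → (154.931,175.453) → (136.700,193.855). Closed: final G1 returns to the first vertex.

**Shape 3** — `<path>` line segment, stroke `#ff8800` → cut (S835, F1528). Machine vertices: (123.077,33.688) → (217.225,126.140). Open path.

**Shape 4** — `<polygon>` rectangle, stroke `#ff8800` → cut (S835, F1528). Machine vertices: (3.865,216.132) → (70.676,216.132) → (70.676,87.651) → (3.865,87.651) → (3.865,216.132). Closed: final G1 returns to the first vertex.

**Shape 5** — `<path>` rectangle, stroke `#ff8800` → cut (S835, F1528). Machine vertices: (121.801,259.694) → (161.631,259.694) → (161.631,156.200) → (121.801,156.200) → (121.801,259.694). Closed: final G1 returns to the first vertex.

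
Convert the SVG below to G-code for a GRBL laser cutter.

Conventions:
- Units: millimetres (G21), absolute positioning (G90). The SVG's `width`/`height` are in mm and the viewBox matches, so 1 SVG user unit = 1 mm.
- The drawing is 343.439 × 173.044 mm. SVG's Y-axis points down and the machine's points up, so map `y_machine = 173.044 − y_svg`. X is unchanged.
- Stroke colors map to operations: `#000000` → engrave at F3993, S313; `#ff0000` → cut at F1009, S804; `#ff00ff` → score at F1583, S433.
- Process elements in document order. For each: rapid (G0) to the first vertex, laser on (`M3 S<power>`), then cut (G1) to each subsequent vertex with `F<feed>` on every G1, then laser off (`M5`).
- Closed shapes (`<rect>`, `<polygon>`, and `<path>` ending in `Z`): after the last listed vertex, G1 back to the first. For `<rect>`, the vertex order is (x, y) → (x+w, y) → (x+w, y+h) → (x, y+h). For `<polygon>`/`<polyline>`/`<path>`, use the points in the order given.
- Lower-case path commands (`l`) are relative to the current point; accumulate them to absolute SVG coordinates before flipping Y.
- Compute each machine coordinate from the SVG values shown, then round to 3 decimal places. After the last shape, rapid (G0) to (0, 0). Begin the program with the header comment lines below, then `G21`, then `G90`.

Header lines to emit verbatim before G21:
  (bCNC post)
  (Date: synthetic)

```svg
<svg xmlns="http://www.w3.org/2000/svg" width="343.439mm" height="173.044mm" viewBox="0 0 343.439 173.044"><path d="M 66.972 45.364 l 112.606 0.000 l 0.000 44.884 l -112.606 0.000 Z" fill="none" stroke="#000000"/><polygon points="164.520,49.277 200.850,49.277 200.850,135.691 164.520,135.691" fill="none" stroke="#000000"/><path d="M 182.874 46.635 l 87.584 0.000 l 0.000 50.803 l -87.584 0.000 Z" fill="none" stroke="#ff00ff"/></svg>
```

(bCNC post)
(Date: synthetic)
G21
G90
G0 X66.972 Y127.680
M3 S313
G1 X179.578 Y127.680 F3993
G1 X179.578 Y82.796 F3993
G1 X66.972 Y82.796 F3993
G1 X66.972 Y127.680 F3993
M5
G0 X164.520 Y123.767
M3 S313
G1 X200.850 Y123.767 F3993
G1 X200.850 Y37.353 F3993
G1 X164.520 Y37.353 F3993
G1 X164.520 Y123.767 F3993
M5
G0 X182.874 Y126.409
M3 S433
G1 X270.458 Y126.409 F1583
G1 X270.458 Y75.606 F1583
G1 X182.874 Y75.606 F1583
G1 X182.874 Y126.409 F1583
M5
G0 X0.000 Y0.000

viewBox `0 0 343.439 173.044` with mm width/height → 1 unit = 1 mm. Flip: y_m = 173.044 − y_svg.

**Shape 1** — `<path>` rectangle, stroke `#000000` → engrave (S313, F3993). Machine vertices: (66.972,127.680) → (179.578,127.680) → (179.578,82.796) → (66.972,82.796) → (66.972,127.680). Closed: final G1 returns to the first vertex.

**Shape 2** — `<polygon>` rectangle, stroke `#000000` → engrave (S313, F3993). Machine vertices: (164.520,123.767) → (200.850,123.767) → (200.850,37.353) → (164.520,37.353) → (164.520,123.767). Closed: final G1 returns to the first vertex.

**Shape 3** — `<path>` rectangle, stroke `#ff00ff` → score (S433, F1583). Machine vertices: (182.874,126.409) → (270.458,126.409) → (270.458,75.606) → (182.874,75.606) → (182.874,126.409). Closed: final G1 returns to the first vertex.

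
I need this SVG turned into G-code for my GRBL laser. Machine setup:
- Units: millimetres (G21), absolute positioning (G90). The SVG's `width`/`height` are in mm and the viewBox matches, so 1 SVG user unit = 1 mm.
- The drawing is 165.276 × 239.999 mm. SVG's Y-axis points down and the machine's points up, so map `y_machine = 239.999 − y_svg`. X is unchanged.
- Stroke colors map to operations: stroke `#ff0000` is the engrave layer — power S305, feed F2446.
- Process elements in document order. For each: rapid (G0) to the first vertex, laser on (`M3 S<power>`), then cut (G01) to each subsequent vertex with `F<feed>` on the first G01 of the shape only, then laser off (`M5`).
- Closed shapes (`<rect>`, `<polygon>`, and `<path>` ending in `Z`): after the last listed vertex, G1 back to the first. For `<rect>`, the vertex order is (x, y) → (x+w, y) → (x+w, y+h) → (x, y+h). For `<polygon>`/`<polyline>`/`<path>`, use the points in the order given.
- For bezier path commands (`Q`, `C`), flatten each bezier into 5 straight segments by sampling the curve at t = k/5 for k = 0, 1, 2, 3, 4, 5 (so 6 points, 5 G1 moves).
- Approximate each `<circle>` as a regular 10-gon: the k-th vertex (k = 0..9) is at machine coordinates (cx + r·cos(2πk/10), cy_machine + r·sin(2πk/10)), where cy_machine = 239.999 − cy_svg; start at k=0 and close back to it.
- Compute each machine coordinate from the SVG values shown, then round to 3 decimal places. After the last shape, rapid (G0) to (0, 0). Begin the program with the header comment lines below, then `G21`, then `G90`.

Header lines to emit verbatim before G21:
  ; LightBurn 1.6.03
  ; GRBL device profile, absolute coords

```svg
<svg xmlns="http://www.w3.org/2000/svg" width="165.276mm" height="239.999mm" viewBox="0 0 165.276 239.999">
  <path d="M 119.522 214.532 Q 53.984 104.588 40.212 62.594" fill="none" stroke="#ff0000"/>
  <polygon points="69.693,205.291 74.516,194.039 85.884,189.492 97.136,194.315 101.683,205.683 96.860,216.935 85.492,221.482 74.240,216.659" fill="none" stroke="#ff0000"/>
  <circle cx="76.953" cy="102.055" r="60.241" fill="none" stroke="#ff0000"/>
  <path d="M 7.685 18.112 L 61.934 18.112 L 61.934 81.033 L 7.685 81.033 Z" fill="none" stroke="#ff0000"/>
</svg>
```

viewBox `0 0 165.276 239.999` with mm width/height → 1 unit = 1 mm. Flip: y_m = 239.999 − y_svg.

**Shape 1** — `<path>` quadratic bezier, stroke `#ff0000` → engrave (S305, F2446). Control points (SVG): P0=(119.522,214.532), P1=(53.984,104.588), P2=(40.212,62.594); sampled at t=k/5. Machine vertices: (119.522,25.467) → (95.377,66.727) → (75.374,102.550) → (59.512,132.938) → (47.791,157.889) → (40.212,177.405). Open path.

**Shape 2** — `<polygon>` regular polygon, stroke `#ff0000` → engrave (S305, F2446). Machine vertices: (69.693,34.708) → (74.516,45.960) → (85.884,50.507) → (97.136,45.684) → (101.683,34.316) → (96.860,23.064) → (85.492,18.517) → (74.240,23.340) → (69.693,34.708). Closed: final G1 returns to the first vertex.

**Shape 3** — `<circle>` circle, stroke `#ff0000` → engrave (S305, F2446). Machine vertices: (137.194,137.944) → (125.689,173.353) → (95.568,195.237) → (58.338,195.237) → (28.217,173.353) → (16.712,137.944) → (28.217,102.535) → (58.338,80.651) → (95.568,80.651) → (125.689,102.535) → (137.194,137.944). Closed: final G1 returns to the first vertex.

**Shape 4** — `<path>` rectangle, stroke `#ff0000` → engrave (S305, F2446). Machine vertices: (7.685,221.887) → (61.934,221.887) → (61.934,158.966) → (7.685,158.966) → (7.685,221.887). Closed: final G1 returns to the first vertex.

; LightBurn 1.6.03
; GRBL device profile, absolute coords
G21
G90
G0 X119.522 Y25.467
M3 S305
G01 X95.377 Y66.727 F2446
G01 X75.374 Y102.550
G01 X59.512 Y132.938
G01 X47.791 Y157.889
G01 X40.212 Y177.405
M5
G0 X69.693 Y34.708
M3 S305
G01 X74.516 Y45.960 F2446
G01 X85.884 Y50.507
G01 X97.136 Y45.684
G01 X101.683 Y34.316
G01 X96.860 Y23.064
G01 X85.492 Y18.517
G01 X74.240 Y23.340
G01 X69.693 Y34.708
M5
G0 X137.194 Y137.944
M3 S305
G01 X125.689 Y173.353 F2446
G01 X95.568 Y195.237
G01 X58.338 Y195.237
G01 X28.217 Y173.353
G01 X16.712 Y137.944
G01 X28.217 Y102.535
G01 X58.338 Y80.651
G01 X95.568 Y80.651
G01 X125.689 Y102.535
G01 X137.194 Y137.944
M5
G0 X7.685 Y221.887
M3 S305
G01 X61.934 Y221.887 F2446
G01 X61.934 Y158.966
G01 X7.685 Y158.966
G01 X7.685 Y221.887
M5
G0 X0.000 Y0.000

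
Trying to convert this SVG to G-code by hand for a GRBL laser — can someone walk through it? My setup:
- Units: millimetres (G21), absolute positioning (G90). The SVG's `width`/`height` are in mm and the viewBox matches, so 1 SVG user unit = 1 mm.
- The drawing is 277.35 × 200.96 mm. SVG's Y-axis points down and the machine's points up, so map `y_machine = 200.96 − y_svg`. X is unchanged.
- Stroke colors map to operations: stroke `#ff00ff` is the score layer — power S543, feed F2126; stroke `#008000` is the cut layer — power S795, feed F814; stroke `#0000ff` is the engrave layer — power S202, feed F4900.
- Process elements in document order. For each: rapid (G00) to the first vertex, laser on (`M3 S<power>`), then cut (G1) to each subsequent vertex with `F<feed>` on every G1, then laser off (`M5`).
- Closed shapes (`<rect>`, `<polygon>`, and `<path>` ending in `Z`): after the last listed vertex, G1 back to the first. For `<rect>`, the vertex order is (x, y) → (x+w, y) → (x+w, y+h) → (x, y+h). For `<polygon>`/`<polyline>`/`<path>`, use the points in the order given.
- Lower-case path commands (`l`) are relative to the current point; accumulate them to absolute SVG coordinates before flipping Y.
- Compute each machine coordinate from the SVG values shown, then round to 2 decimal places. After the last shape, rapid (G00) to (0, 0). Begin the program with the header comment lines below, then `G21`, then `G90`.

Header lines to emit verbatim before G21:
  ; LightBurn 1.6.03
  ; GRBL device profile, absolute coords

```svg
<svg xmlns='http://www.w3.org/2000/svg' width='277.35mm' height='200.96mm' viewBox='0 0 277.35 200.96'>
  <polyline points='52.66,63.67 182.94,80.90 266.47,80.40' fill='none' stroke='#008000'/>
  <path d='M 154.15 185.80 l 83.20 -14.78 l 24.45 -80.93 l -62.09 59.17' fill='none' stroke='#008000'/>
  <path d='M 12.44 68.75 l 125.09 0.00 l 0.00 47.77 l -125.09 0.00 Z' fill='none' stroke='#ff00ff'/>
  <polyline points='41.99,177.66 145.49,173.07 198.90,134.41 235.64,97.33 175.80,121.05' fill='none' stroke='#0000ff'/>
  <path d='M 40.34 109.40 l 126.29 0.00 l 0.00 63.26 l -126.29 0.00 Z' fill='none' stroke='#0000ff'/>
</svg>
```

Since the viewBox matches the mm dimensions, user units are millimetres directly. The only transform is the Y-flip y_m = 200.96 − y_svg.

Shape 1 is a open polyline drawn with `<polyline>`. Its stroke #008000 means cut at S795, F814. After flipping Y the toolpath is (52.66,137.29) → (182.94,120.06) → (266.47,120.56).

Shape 2 is a open polyline drawn with `<path>`. Its stroke #008000 means cut at S795, F814. After flipping Y the toolpath is (154.15,15.16) → (237.35,29.94) → (261.80,110.87) → (199.71,51.70).

Shape 3 is a rectangle drawn with `<path>`. Its stroke #ff00ff means score at S543, F2126. After flipping Y the toolpath is (12.44,132.21) → (137.53,132.21) → (137.53,84.44) → (12.44,84.44) → (12.44,132.21), returning to the start.

Shape 4 is a open polyline drawn with `<polyline>`. Its stroke #0000ff means engrave at S202, F4900. After flipping Y the toolpath is (41.99,23.30) → (145.49,27.89) → (198.90,66.55) → (235.64,103.63) → (175.80,79.91).

Shape 5 is a rectangle drawn with `<path>`. Its stroke #0000ff means engrave at S202, F4900. After flipping Y the toolpath is (40.34,91.56) → (166.63,91.56) → (166.63,28.30) → (40.34,28.30) → (40.34,91.56), returning to the start.

; LightBurn 1.6.03
; GRBL device profile, absolute coords
G21
G90
G00 X52.66 Y137.29
M3 S795
G1 X182.94 Y120.06 F814
G1 X266.47 Y120.56 F814
M5
G00 X154.15 Y15.16
M3 S795
G1 X237.35 Y29.94 F814
G1 X261.80 Y110.87 F814
G1 X199.71 Y51.70 F814
M5
G00 X12.44 Y132.21
M3 S543
G1 X137.53 Y132.21 F2126
G1 X137.53 Y84.44 F2126
G1 X12.44 Y84.44 F2126
G1 X12.44 Y132.21 F2126
M5
G00 X41.99 Y23.30
M3 S202
G1 X145.49 Y27.89 F4900
G1 X198.90 Y66.55 F4900
G1 X235.64 Y103.63 F4900
G1 X175.80 Y79.91 F4900
M5
G00 X40.34 Y91.56
M3 S202
G1 X166.63 Y91.56 F4900
G1 X166.63 Y28.30 F4900
G1 X40.34 Y28.30 F4900
G1 X40.34 Y91.56 F4900
M5
G00 X0.00 Y0.00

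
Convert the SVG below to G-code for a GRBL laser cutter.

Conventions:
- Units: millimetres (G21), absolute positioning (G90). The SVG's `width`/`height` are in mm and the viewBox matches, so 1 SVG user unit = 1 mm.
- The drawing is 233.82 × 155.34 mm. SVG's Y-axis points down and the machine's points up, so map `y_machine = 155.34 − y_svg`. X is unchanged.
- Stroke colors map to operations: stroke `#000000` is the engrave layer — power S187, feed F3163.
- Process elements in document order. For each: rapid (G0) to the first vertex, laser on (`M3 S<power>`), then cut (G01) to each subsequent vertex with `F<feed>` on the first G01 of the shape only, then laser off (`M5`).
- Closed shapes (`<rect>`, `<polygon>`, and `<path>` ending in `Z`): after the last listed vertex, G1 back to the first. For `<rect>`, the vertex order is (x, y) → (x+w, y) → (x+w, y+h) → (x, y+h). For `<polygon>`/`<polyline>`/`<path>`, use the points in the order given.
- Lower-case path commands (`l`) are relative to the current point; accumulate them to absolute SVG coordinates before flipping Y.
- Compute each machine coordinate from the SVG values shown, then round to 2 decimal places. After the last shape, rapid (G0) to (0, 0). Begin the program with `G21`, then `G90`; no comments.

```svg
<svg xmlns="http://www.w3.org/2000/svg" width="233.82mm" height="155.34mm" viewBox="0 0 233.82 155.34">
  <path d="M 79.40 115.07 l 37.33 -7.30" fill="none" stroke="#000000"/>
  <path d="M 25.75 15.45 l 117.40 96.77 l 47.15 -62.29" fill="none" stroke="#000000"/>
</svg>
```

G21
G90
G0 X79.40 Y40.27
M3 S187
G01 X116.73 Y47.57 F3163
M5
G0 X25.75 Y139.89
M3 S187
G01 X143.15 Y43.12 F3163
G01 X190.30 Y105.41
M5
G0 X0.00 Y0.00

1 u = 1 mm; y_m = 155.34 − y.

[1] `<path>` line segment, #000000→engrave S187 F3163: (79.40,40.27) → (116.73,47.57)

[2] `<path>` open polyline, #000000→engrave S187 F3163: (25.75,139.89) → (143.15,43.12) → (190.30,105.41)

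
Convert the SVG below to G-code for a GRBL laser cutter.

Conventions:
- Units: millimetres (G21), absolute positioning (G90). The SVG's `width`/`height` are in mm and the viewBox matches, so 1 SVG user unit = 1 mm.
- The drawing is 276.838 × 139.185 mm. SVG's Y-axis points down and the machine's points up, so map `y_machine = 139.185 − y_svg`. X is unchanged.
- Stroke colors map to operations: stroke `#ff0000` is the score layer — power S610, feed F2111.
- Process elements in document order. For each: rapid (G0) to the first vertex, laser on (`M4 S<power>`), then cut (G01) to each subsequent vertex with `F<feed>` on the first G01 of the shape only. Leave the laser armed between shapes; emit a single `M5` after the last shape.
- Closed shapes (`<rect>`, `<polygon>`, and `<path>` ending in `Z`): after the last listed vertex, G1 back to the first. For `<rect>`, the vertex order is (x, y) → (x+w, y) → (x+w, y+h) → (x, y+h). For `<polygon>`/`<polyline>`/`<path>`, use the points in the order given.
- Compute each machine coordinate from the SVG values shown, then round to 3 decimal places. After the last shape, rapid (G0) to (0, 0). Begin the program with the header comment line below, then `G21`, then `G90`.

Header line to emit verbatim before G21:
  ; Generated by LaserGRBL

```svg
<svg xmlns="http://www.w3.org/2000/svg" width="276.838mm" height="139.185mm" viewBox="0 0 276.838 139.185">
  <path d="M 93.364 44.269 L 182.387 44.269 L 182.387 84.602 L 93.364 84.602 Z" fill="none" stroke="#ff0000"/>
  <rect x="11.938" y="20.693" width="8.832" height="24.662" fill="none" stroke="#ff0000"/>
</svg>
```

; Generated by LaserGRBL
G21
G90
G0 X93.364 Y94.916
M4 S610
G01 X182.387 Y94.916 F2111
G01 X182.387 Y54.583
G01 X93.364 Y54.583
G01 X93.364 Y94.916
G0 X11.938 Y118.492
M4 S610
G01 X20.770 Y118.492 F2111
G01 X20.770 Y93.830
G01 X11.938 Y93.830
G01 X11.938 Y118.492
M5
G0 X0.000 Y0.000

1 u = 1 mm; y_m = 139.185 − y.

[1] `<path>` rectangle, #ff0000→score S610 F2111: (93.364,94.916) → (182.387,94.916) → (182.387,54.583) → (93.364,54.583) → (93.364,94.916) (closed)

[2] `<rect>` rectangle, #ff0000→score S610 F2111: (11.938,118.492) → (20.770,118.492) → (20.770,93.830) → (11.938,93.830) → (11.938,118.492) (closed)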